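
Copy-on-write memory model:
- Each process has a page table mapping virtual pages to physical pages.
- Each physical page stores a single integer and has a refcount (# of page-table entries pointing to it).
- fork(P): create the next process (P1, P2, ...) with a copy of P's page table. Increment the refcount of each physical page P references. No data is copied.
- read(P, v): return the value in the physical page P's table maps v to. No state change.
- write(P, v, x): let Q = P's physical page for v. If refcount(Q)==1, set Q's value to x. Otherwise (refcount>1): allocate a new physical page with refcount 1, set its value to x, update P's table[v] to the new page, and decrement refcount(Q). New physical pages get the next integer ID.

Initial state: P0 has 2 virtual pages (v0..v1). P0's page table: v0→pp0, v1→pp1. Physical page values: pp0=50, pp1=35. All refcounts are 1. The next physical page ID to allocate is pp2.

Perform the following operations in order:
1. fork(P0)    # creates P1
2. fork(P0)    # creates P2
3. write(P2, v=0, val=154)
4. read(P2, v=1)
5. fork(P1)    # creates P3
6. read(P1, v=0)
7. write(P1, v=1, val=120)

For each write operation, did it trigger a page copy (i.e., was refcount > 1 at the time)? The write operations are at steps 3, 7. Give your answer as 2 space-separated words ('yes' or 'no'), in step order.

Op 1: fork(P0) -> P1. 2 ppages; refcounts: pp0:2 pp1:2
Op 2: fork(P0) -> P2. 2 ppages; refcounts: pp0:3 pp1:3
Op 3: write(P2, v0, 154). refcount(pp0)=3>1 -> COPY to pp2. 3 ppages; refcounts: pp0:2 pp1:3 pp2:1
Op 4: read(P2, v1) -> 35. No state change.
Op 5: fork(P1) -> P3. 3 ppages; refcounts: pp0:3 pp1:4 pp2:1
Op 6: read(P1, v0) -> 50. No state change.
Op 7: write(P1, v1, 120). refcount(pp1)=4>1 -> COPY to pp3. 4 ppages; refcounts: pp0:3 pp1:3 pp2:1 pp3:1

yes yes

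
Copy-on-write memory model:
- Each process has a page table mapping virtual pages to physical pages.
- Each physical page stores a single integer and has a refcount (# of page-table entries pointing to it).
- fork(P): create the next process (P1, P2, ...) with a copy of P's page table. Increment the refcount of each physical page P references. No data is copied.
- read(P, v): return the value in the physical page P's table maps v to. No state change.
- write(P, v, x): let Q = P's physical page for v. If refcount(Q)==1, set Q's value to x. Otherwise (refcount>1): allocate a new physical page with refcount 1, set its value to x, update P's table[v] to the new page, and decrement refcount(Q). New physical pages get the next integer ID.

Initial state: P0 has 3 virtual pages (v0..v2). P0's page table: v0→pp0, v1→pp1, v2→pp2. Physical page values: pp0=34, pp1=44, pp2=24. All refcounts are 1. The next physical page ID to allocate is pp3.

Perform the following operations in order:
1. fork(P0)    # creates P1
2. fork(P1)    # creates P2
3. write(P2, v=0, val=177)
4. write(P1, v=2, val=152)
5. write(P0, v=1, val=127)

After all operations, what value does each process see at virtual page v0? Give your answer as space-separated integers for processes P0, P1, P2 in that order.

Op 1: fork(P0) -> P1. 3 ppages; refcounts: pp0:2 pp1:2 pp2:2
Op 2: fork(P1) -> P2. 3 ppages; refcounts: pp0:3 pp1:3 pp2:3
Op 3: write(P2, v0, 177). refcount(pp0)=3>1 -> COPY to pp3. 4 ppages; refcounts: pp0:2 pp1:3 pp2:3 pp3:1
Op 4: write(P1, v2, 152). refcount(pp2)=3>1 -> COPY to pp4. 5 ppages; refcounts: pp0:2 pp1:3 pp2:2 pp3:1 pp4:1
Op 5: write(P0, v1, 127). refcount(pp1)=3>1 -> COPY to pp5. 6 ppages; refcounts: pp0:2 pp1:2 pp2:2 pp3:1 pp4:1 pp5:1
P0: v0 -> pp0 = 34
P1: v0 -> pp0 = 34
P2: v0 -> pp3 = 177

Answer: 34 34 177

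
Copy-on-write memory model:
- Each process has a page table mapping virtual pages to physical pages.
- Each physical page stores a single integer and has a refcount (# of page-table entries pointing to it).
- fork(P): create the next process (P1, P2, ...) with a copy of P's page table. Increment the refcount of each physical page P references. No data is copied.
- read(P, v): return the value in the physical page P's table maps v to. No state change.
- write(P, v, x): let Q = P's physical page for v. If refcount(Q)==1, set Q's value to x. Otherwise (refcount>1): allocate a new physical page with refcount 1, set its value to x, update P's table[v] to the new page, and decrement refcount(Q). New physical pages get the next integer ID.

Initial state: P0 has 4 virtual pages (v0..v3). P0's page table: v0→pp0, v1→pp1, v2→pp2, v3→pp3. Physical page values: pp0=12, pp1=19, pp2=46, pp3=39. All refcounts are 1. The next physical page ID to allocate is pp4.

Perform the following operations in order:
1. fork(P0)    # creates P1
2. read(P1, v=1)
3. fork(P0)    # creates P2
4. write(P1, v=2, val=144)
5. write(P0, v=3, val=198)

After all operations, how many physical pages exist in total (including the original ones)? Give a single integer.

Op 1: fork(P0) -> P1. 4 ppages; refcounts: pp0:2 pp1:2 pp2:2 pp3:2
Op 2: read(P1, v1) -> 19. No state change.
Op 3: fork(P0) -> P2. 4 ppages; refcounts: pp0:3 pp1:3 pp2:3 pp3:3
Op 4: write(P1, v2, 144). refcount(pp2)=3>1 -> COPY to pp4. 5 ppages; refcounts: pp0:3 pp1:3 pp2:2 pp3:3 pp4:1
Op 5: write(P0, v3, 198). refcount(pp3)=3>1 -> COPY to pp5. 6 ppages; refcounts: pp0:3 pp1:3 pp2:2 pp3:2 pp4:1 pp5:1

Answer: 6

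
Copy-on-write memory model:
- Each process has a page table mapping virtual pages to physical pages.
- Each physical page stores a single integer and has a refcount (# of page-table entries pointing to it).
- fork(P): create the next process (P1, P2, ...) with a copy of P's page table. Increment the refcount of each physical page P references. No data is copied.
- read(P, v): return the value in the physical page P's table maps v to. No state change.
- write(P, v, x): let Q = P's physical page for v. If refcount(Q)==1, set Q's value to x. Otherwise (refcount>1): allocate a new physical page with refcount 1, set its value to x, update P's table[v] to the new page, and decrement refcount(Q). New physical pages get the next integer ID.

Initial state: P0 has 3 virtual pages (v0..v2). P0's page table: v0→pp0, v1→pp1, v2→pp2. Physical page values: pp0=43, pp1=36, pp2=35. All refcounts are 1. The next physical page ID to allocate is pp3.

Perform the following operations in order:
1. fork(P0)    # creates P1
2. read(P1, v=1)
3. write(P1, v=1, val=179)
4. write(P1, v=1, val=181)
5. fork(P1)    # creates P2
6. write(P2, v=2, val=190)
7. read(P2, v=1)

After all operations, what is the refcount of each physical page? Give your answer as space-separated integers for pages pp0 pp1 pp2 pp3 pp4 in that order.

Op 1: fork(P0) -> P1. 3 ppages; refcounts: pp0:2 pp1:2 pp2:2
Op 2: read(P1, v1) -> 36. No state change.
Op 3: write(P1, v1, 179). refcount(pp1)=2>1 -> COPY to pp3. 4 ppages; refcounts: pp0:2 pp1:1 pp2:2 pp3:1
Op 4: write(P1, v1, 181). refcount(pp3)=1 -> write in place. 4 ppages; refcounts: pp0:2 pp1:1 pp2:2 pp3:1
Op 5: fork(P1) -> P2. 4 ppages; refcounts: pp0:3 pp1:1 pp2:3 pp3:2
Op 6: write(P2, v2, 190). refcount(pp2)=3>1 -> COPY to pp4. 5 ppages; refcounts: pp0:3 pp1:1 pp2:2 pp3:2 pp4:1
Op 7: read(P2, v1) -> 181. No state change.

Answer: 3 1 2 2 1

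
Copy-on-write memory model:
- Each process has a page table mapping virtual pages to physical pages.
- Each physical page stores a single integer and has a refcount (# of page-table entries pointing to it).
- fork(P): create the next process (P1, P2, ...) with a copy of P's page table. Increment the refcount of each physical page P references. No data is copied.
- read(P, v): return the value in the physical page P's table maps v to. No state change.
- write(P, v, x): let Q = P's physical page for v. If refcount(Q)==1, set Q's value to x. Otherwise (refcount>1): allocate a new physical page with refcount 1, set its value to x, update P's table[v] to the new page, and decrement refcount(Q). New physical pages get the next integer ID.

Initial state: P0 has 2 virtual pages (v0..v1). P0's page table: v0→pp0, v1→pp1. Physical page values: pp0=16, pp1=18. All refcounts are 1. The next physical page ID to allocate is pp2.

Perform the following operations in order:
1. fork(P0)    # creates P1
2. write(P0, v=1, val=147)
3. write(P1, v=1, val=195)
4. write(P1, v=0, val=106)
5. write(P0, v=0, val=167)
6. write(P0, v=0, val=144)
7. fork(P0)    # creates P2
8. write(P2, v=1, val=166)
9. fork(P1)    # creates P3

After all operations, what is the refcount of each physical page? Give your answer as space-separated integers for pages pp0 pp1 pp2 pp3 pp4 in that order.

Op 1: fork(P0) -> P1. 2 ppages; refcounts: pp0:2 pp1:2
Op 2: write(P0, v1, 147). refcount(pp1)=2>1 -> COPY to pp2. 3 ppages; refcounts: pp0:2 pp1:1 pp2:1
Op 3: write(P1, v1, 195). refcount(pp1)=1 -> write in place. 3 ppages; refcounts: pp0:2 pp1:1 pp2:1
Op 4: write(P1, v0, 106). refcount(pp0)=2>1 -> COPY to pp3. 4 ppages; refcounts: pp0:1 pp1:1 pp2:1 pp3:1
Op 5: write(P0, v0, 167). refcount(pp0)=1 -> write in place. 4 ppages; refcounts: pp0:1 pp1:1 pp2:1 pp3:1
Op 6: write(P0, v0, 144). refcount(pp0)=1 -> write in place. 4 ppages; refcounts: pp0:1 pp1:1 pp2:1 pp3:1
Op 7: fork(P0) -> P2. 4 ppages; refcounts: pp0:2 pp1:1 pp2:2 pp3:1
Op 8: write(P2, v1, 166). refcount(pp2)=2>1 -> COPY to pp4. 5 ppages; refcounts: pp0:2 pp1:1 pp2:1 pp3:1 pp4:1
Op 9: fork(P1) -> P3. 5 ppages; refcounts: pp0:2 pp1:2 pp2:1 pp3:2 pp4:1

Answer: 2 2 1 2 1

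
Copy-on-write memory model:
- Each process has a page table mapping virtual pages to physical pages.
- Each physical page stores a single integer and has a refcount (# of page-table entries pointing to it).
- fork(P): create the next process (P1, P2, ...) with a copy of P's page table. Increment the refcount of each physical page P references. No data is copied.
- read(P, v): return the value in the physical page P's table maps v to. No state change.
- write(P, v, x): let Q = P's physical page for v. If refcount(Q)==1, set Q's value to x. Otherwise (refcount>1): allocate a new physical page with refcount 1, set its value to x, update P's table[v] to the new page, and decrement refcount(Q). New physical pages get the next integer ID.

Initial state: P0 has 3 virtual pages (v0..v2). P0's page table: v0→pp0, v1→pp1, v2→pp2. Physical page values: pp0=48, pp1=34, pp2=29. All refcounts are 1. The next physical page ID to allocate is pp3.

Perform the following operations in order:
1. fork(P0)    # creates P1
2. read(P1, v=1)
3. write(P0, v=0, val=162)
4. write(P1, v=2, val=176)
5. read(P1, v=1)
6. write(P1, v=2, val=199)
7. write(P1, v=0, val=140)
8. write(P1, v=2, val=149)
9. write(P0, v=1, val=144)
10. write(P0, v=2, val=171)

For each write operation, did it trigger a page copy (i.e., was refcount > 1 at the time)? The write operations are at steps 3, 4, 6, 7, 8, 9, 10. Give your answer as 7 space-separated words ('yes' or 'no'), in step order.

Op 1: fork(P0) -> P1. 3 ppages; refcounts: pp0:2 pp1:2 pp2:2
Op 2: read(P1, v1) -> 34. No state change.
Op 3: write(P0, v0, 162). refcount(pp0)=2>1 -> COPY to pp3. 4 ppages; refcounts: pp0:1 pp1:2 pp2:2 pp3:1
Op 4: write(P1, v2, 176). refcount(pp2)=2>1 -> COPY to pp4. 5 ppages; refcounts: pp0:1 pp1:2 pp2:1 pp3:1 pp4:1
Op 5: read(P1, v1) -> 34. No state change.
Op 6: write(P1, v2, 199). refcount(pp4)=1 -> write in place. 5 ppages; refcounts: pp0:1 pp1:2 pp2:1 pp3:1 pp4:1
Op 7: write(P1, v0, 140). refcount(pp0)=1 -> write in place. 5 ppages; refcounts: pp0:1 pp1:2 pp2:1 pp3:1 pp4:1
Op 8: write(P1, v2, 149). refcount(pp4)=1 -> write in place. 5 ppages; refcounts: pp0:1 pp1:2 pp2:1 pp3:1 pp4:1
Op 9: write(P0, v1, 144). refcount(pp1)=2>1 -> COPY to pp5. 6 ppages; refcounts: pp0:1 pp1:1 pp2:1 pp3:1 pp4:1 pp5:1
Op 10: write(P0, v2, 171). refcount(pp2)=1 -> write in place. 6 ppages; refcounts: pp0:1 pp1:1 pp2:1 pp3:1 pp4:1 pp5:1

yes yes no no no yes no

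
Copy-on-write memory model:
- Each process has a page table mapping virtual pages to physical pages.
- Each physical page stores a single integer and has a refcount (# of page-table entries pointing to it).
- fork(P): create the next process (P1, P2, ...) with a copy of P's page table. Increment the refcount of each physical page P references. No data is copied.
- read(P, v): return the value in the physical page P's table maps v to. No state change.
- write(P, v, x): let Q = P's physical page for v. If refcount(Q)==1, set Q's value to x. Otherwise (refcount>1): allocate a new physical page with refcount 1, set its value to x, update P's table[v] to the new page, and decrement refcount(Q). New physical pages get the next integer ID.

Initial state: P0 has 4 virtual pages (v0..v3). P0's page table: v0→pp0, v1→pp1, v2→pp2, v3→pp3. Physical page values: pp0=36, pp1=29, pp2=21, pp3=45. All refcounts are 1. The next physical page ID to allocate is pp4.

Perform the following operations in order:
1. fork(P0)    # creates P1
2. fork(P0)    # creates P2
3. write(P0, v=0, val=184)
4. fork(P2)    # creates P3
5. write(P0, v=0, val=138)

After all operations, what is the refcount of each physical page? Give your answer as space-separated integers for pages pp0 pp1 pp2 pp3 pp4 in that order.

Op 1: fork(P0) -> P1. 4 ppages; refcounts: pp0:2 pp1:2 pp2:2 pp3:2
Op 2: fork(P0) -> P2. 4 ppages; refcounts: pp0:3 pp1:3 pp2:3 pp3:3
Op 3: write(P0, v0, 184). refcount(pp0)=3>1 -> COPY to pp4. 5 ppages; refcounts: pp0:2 pp1:3 pp2:3 pp3:3 pp4:1
Op 4: fork(P2) -> P3. 5 ppages; refcounts: pp0:3 pp1:4 pp2:4 pp3:4 pp4:1
Op 5: write(P0, v0, 138). refcount(pp4)=1 -> write in place. 5 ppages; refcounts: pp0:3 pp1:4 pp2:4 pp3:4 pp4:1

Answer: 3 4 4 4 1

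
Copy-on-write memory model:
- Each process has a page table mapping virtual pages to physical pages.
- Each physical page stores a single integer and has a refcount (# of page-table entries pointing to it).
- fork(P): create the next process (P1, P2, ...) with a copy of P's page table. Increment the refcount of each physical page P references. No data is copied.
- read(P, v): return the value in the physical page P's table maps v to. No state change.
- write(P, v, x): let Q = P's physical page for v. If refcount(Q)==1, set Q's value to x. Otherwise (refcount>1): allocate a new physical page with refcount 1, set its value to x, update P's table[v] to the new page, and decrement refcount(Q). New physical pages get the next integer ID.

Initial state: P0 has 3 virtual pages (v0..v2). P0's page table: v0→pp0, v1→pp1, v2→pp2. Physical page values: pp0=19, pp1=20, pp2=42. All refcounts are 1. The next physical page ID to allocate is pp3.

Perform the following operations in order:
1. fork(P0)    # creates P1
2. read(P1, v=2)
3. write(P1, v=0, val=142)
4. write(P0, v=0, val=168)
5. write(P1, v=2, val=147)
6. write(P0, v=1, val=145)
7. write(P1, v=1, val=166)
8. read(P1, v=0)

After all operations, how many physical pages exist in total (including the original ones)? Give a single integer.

Answer: 6

Derivation:
Op 1: fork(P0) -> P1. 3 ppages; refcounts: pp0:2 pp1:2 pp2:2
Op 2: read(P1, v2) -> 42. No state change.
Op 3: write(P1, v0, 142). refcount(pp0)=2>1 -> COPY to pp3. 4 ppages; refcounts: pp0:1 pp1:2 pp2:2 pp3:1
Op 4: write(P0, v0, 168). refcount(pp0)=1 -> write in place. 4 ppages; refcounts: pp0:1 pp1:2 pp2:2 pp3:1
Op 5: write(P1, v2, 147). refcount(pp2)=2>1 -> COPY to pp4. 5 ppages; refcounts: pp0:1 pp1:2 pp2:1 pp3:1 pp4:1
Op 6: write(P0, v1, 145). refcount(pp1)=2>1 -> COPY to pp5. 6 ppages; refcounts: pp0:1 pp1:1 pp2:1 pp3:1 pp4:1 pp5:1
Op 7: write(P1, v1, 166). refcount(pp1)=1 -> write in place. 6 ppages; refcounts: pp0:1 pp1:1 pp2:1 pp3:1 pp4:1 pp5:1
Op 8: read(P1, v0) -> 142. No state change.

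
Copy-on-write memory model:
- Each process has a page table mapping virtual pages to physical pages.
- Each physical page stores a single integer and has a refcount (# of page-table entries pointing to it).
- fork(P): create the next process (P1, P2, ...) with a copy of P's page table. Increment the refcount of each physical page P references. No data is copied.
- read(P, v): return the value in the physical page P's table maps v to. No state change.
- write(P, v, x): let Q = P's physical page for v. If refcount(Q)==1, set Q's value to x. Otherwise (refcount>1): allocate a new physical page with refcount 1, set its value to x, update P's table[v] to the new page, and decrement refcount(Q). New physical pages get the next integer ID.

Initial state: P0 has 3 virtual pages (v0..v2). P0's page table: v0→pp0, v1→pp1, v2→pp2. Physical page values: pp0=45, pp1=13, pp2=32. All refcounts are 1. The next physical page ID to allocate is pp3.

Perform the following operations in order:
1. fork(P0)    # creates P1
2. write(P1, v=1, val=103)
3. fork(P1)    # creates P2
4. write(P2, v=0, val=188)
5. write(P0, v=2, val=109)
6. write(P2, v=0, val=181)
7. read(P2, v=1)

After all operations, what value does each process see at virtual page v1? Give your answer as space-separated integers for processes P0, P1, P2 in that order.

Op 1: fork(P0) -> P1. 3 ppages; refcounts: pp0:2 pp1:2 pp2:2
Op 2: write(P1, v1, 103). refcount(pp1)=2>1 -> COPY to pp3. 4 ppages; refcounts: pp0:2 pp1:1 pp2:2 pp3:1
Op 3: fork(P1) -> P2. 4 ppages; refcounts: pp0:3 pp1:1 pp2:3 pp3:2
Op 4: write(P2, v0, 188). refcount(pp0)=3>1 -> COPY to pp4. 5 ppages; refcounts: pp0:2 pp1:1 pp2:3 pp3:2 pp4:1
Op 5: write(P0, v2, 109). refcount(pp2)=3>1 -> COPY to pp5. 6 ppages; refcounts: pp0:2 pp1:1 pp2:2 pp3:2 pp4:1 pp5:1
Op 6: write(P2, v0, 181). refcount(pp4)=1 -> write in place. 6 ppages; refcounts: pp0:2 pp1:1 pp2:2 pp3:2 pp4:1 pp5:1
Op 7: read(P2, v1) -> 103. No state change.
P0: v1 -> pp1 = 13
P1: v1 -> pp3 = 103
P2: v1 -> pp3 = 103

Answer: 13 103 103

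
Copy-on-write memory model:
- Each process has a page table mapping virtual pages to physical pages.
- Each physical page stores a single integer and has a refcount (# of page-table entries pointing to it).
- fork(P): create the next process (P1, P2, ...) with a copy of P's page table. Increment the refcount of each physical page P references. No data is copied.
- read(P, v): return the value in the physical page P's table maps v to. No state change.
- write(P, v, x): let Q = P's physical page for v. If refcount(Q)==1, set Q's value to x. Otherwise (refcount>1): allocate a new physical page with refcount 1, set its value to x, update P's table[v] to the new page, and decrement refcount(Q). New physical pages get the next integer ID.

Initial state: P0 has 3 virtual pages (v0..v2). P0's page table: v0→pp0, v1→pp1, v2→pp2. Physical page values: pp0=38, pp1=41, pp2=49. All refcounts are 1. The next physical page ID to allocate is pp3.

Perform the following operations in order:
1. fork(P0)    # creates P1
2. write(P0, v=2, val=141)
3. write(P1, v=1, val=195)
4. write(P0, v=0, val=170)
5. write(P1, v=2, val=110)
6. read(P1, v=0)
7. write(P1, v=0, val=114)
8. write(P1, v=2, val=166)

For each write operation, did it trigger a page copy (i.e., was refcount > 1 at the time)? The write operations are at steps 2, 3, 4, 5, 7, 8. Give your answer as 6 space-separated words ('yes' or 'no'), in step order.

Op 1: fork(P0) -> P1. 3 ppages; refcounts: pp0:2 pp1:2 pp2:2
Op 2: write(P0, v2, 141). refcount(pp2)=2>1 -> COPY to pp3. 4 ppages; refcounts: pp0:2 pp1:2 pp2:1 pp3:1
Op 3: write(P1, v1, 195). refcount(pp1)=2>1 -> COPY to pp4. 5 ppages; refcounts: pp0:2 pp1:1 pp2:1 pp3:1 pp4:1
Op 4: write(P0, v0, 170). refcount(pp0)=2>1 -> COPY to pp5. 6 ppages; refcounts: pp0:1 pp1:1 pp2:1 pp3:1 pp4:1 pp5:1
Op 5: write(P1, v2, 110). refcount(pp2)=1 -> write in place. 6 ppages; refcounts: pp0:1 pp1:1 pp2:1 pp3:1 pp4:1 pp5:1
Op 6: read(P1, v0) -> 38. No state change.
Op 7: write(P1, v0, 114). refcount(pp0)=1 -> write in place. 6 ppages; refcounts: pp0:1 pp1:1 pp2:1 pp3:1 pp4:1 pp5:1
Op 8: write(P1, v2, 166). refcount(pp2)=1 -> write in place. 6 ppages; refcounts: pp0:1 pp1:1 pp2:1 pp3:1 pp4:1 pp5:1

yes yes yes no no no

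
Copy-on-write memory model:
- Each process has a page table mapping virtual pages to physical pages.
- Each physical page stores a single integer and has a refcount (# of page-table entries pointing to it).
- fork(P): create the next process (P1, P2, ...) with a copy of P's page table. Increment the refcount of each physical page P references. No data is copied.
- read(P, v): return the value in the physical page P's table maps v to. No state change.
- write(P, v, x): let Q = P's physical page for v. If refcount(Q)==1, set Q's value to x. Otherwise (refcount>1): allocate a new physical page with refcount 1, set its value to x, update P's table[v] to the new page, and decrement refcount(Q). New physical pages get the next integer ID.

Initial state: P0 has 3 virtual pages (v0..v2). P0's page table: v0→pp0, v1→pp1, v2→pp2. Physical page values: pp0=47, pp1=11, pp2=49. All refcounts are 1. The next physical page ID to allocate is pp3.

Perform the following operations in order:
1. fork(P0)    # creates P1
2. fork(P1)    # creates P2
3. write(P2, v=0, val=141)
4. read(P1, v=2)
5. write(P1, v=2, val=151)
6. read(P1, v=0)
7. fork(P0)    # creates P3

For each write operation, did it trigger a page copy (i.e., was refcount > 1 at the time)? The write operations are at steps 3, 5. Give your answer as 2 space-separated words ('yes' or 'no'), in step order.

Op 1: fork(P0) -> P1. 3 ppages; refcounts: pp0:2 pp1:2 pp2:2
Op 2: fork(P1) -> P2. 3 ppages; refcounts: pp0:3 pp1:3 pp2:3
Op 3: write(P2, v0, 141). refcount(pp0)=3>1 -> COPY to pp3. 4 ppages; refcounts: pp0:2 pp1:3 pp2:3 pp3:1
Op 4: read(P1, v2) -> 49. No state change.
Op 5: write(P1, v2, 151). refcount(pp2)=3>1 -> COPY to pp4. 5 ppages; refcounts: pp0:2 pp1:3 pp2:2 pp3:1 pp4:1
Op 6: read(P1, v0) -> 47. No state change.
Op 7: fork(P0) -> P3. 5 ppages; refcounts: pp0:3 pp1:4 pp2:3 pp3:1 pp4:1

yes yes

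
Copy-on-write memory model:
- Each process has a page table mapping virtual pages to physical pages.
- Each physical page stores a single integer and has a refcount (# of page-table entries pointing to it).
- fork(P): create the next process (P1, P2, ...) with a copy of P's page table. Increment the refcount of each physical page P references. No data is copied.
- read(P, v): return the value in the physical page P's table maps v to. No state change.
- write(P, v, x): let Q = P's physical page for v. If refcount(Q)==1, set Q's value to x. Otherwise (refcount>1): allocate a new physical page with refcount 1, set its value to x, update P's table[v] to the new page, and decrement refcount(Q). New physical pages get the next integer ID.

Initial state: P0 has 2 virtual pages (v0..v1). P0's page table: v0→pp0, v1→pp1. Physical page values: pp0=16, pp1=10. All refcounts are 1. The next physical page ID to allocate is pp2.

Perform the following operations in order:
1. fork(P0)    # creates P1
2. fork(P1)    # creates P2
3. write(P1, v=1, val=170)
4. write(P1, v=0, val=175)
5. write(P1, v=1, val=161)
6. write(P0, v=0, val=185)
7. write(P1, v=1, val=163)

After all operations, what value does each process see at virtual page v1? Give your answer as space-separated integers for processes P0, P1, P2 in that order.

Op 1: fork(P0) -> P1. 2 ppages; refcounts: pp0:2 pp1:2
Op 2: fork(P1) -> P2. 2 ppages; refcounts: pp0:3 pp1:3
Op 3: write(P1, v1, 170). refcount(pp1)=3>1 -> COPY to pp2. 3 ppages; refcounts: pp0:3 pp1:2 pp2:1
Op 4: write(P1, v0, 175). refcount(pp0)=3>1 -> COPY to pp3. 4 ppages; refcounts: pp0:2 pp1:2 pp2:1 pp3:1
Op 5: write(P1, v1, 161). refcount(pp2)=1 -> write in place. 4 ppages; refcounts: pp0:2 pp1:2 pp2:1 pp3:1
Op 6: write(P0, v0, 185). refcount(pp0)=2>1 -> COPY to pp4. 5 ppages; refcounts: pp0:1 pp1:2 pp2:1 pp3:1 pp4:1
Op 7: write(P1, v1, 163). refcount(pp2)=1 -> write in place. 5 ppages; refcounts: pp0:1 pp1:2 pp2:1 pp3:1 pp4:1
P0: v1 -> pp1 = 10
P1: v1 -> pp2 = 163
P2: v1 -> pp1 = 10

Answer: 10 163 10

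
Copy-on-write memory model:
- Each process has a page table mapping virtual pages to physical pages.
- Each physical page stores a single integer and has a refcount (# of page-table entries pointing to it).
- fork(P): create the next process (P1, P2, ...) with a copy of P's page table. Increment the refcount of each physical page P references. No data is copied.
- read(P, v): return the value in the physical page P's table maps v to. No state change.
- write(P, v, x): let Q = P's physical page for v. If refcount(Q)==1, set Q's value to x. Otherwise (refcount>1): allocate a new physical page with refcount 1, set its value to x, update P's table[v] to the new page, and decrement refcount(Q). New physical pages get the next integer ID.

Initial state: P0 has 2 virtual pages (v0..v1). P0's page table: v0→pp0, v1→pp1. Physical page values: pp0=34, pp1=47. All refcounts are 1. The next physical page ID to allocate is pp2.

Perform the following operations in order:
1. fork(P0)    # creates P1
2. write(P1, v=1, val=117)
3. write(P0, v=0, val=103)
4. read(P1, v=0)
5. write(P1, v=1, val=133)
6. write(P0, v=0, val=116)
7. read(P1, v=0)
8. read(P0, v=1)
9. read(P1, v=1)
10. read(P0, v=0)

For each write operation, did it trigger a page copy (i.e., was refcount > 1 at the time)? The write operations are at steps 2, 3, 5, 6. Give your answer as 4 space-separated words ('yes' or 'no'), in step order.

Op 1: fork(P0) -> P1. 2 ppages; refcounts: pp0:2 pp1:2
Op 2: write(P1, v1, 117). refcount(pp1)=2>1 -> COPY to pp2. 3 ppages; refcounts: pp0:2 pp1:1 pp2:1
Op 3: write(P0, v0, 103). refcount(pp0)=2>1 -> COPY to pp3. 4 ppages; refcounts: pp0:1 pp1:1 pp2:1 pp3:1
Op 4: read(P1, v0) -> 34. No state change.
Op 5: write(P1, v1, 133). refcount(pp2)=1 -> write in place. 4 ppages; refcounts: pp0:1 pp1:1 pp2:1 pp3:1
Op 6: write(P0, v0, 116). refcount(pp3)=1 -> write in place. 4 ppages; refcounts: pp0:1 pp1:1 pp2:1 pp3:1
Op 7: read(P1, v0) -> 34. No state change.
Op 8: read(P0, v1) -> 47. No state change.
Op 9: read(P1, v1) -> 133. No state change.
Op 10: read(P0, v0) -> 116. No state change.

yes yes no no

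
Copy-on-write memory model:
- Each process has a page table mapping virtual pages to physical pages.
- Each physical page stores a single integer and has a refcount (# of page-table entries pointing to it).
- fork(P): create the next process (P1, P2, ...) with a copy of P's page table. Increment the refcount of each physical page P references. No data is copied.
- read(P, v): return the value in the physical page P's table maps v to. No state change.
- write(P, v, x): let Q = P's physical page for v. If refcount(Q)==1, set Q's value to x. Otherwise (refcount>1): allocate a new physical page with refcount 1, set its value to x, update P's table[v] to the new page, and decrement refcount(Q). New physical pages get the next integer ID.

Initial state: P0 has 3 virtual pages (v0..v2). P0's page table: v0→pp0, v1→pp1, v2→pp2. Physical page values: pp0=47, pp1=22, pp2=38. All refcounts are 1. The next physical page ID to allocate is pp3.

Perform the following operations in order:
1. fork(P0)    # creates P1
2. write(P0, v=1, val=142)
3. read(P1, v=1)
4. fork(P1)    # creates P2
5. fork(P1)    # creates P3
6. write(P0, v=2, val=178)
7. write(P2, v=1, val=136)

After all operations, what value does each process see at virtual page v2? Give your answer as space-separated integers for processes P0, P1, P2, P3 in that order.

Op 1: fork(P0) -> P1. 3 ppages; refcounts: pp0:2 pp1:2 pp2:2
Op 2: write(P0, v1, 142). refcount(pp1)=2>1 -> COPY to pp3. 4 ppages; refcounts: pp0:2 pp1:1 pp2:2 pp3:1
Op 3: read(P1, v1) -> 22. No state change.
Op 4: fork(P1) -> P2. 4 ppages; refcounts: pp0:3 pp1:2 pp2:3 pp3:1
Op 5: fork(P1) -> P3. 4 ppages; refcounts: pp0:4 pp1:3 pp2:4 pp3:1
Op 6: write(P0, v2, 178). refcount(pp2)=4>1 -> COPY to pp4. 5 ppages; refcounts: pp0:4 pp1:3 pp2:3 pp3:1 pp4:1
Op 7: write(P2, v1, 136). refcount(pp1)=3>1 -> COPY to pp5. 6 ppages; refcounts: pp0:4 pp1:2 pp2:3 pp3:1 pp4:1 pp5:1
P0: v2 -> pp4 = 178
P1: v2 -> pp2 = 38
P2: v2 -> pp2 = 38
P3: v2 -> pp2 = 38

Answer: 178 38 38 38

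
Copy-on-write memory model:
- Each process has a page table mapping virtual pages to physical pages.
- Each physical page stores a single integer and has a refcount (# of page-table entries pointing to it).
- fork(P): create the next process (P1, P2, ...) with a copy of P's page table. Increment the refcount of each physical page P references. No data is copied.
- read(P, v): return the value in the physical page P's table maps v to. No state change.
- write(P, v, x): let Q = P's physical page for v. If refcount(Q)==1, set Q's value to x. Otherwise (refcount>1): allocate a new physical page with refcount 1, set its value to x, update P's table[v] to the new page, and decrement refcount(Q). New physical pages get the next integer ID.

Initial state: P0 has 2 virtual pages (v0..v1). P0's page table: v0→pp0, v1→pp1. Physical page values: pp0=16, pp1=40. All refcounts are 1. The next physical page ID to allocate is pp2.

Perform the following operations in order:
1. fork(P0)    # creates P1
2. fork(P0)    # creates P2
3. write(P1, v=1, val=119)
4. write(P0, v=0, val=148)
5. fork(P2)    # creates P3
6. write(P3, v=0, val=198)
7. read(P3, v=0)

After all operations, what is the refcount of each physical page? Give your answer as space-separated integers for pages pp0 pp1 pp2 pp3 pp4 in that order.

Op 1: fork(P0) -> P1. 2 ppages; refcounts: pp0:2 pp1:2
Op 2: fork(P0) -> P2. 2 ppages; refcounts: pp0:3 pp1:3
Op 3: write(P1, v1, 119). refcount(pp1)=3>1 -> COPY to pp2. 3 ppages; refcounts: pp0:3 pp1:2 pp2:1
Op 4: write(P0, v0, 148). refcount(pp0)=3>1 -> COPY to pp3. 4 ppages; refcounts: pp0:2 pp1:2 pp2:1 pp3:1
Op 5: fork(P2) -> P3. 4 ppages; refcounts: pp0:3 pp1:3 pp2:1 pp3:1
Op 6: write(P3, v0, 198). refcount(pp0)=3>1 -> COPY to pp4. 5 ppages; refcounts: pp0:2 pp1:3 pp2:1 pp3:1 pp4:1
Op 7: read(P3, v0) -> 198. No state change.

Answer: 2 3 1 1 1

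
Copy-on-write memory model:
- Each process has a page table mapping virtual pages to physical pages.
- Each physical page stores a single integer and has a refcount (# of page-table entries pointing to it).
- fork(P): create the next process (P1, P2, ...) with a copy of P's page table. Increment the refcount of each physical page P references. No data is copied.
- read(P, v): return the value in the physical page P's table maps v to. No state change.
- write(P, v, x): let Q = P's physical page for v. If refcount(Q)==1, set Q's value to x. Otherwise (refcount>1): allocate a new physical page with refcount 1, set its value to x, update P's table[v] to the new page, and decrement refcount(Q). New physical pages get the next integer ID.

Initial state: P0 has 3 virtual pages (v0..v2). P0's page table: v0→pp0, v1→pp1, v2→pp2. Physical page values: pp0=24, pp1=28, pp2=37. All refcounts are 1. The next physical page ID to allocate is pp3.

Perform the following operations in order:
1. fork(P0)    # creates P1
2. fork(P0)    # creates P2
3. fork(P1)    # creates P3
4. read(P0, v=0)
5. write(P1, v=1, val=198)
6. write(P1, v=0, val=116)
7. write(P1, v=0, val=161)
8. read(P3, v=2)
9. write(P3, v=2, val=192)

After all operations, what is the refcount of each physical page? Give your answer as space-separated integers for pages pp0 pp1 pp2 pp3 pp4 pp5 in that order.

Answer: 3 3 3 1 1 1

Derivation:
Op 1: fork(P0) -> P1. 3 ppages; refcounts: pp0:2 pp1:2 pp2:2
Op 2: fork(P0) -> P2. 3 ppages; refcounts: pp0:3 pp1:3 pp2:3
Op 3: fork(P1) -> P3. 3 ppages; refcounts: pp0:4 pp1:4 pp2:4
Op 4: read(P0, v0) -> 24. No state change.
Op 5: write(P1, v1, 198). refcount(pp1)=4>1 -> COPY to pp3. 4 ppages; refcounts: pp0:4 pp1:3 pp2:4 pp3:1
Op 6: write(P1, v0, 116). refcount(pp0)=4>1 -> COPY to pp4. 5 ppages; refcounts: pp0:3 pp1:3 pp2:4 pp3:1 pp4:1
Op 7: write(P1, v0, 161). refcount(pp4)=1 -> write in place. 5 ppages; refcounts: pp0:3 pp1:3 pp2:4 pp3:1 pp4:1
Op 8: read(P3, v2) -> 37. No state change.
Op 9: write(P3, v2, 192). refcount(pp2)=4>1 -> COPY to pp5. 6 ppages; refcounts: pp0:3 pp1:3 pp2:3 pp3:1 pp4:1 pp5:1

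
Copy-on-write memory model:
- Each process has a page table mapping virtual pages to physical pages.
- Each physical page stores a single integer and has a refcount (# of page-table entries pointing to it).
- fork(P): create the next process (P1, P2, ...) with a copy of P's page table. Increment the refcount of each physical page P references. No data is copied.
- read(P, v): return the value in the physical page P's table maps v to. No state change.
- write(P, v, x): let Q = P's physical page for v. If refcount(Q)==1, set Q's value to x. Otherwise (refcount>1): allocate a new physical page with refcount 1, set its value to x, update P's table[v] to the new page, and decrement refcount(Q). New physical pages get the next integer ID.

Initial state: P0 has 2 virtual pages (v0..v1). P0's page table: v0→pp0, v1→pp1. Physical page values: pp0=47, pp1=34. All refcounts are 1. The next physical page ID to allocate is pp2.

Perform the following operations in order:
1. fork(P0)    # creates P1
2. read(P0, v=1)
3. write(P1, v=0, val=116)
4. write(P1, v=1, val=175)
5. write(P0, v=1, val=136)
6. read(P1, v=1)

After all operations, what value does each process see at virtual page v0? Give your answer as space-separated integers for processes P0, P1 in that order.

Op 1: fork(P0) -> P1. 2 ppages; refcounts: pp0:2 pp1:2
Op 2: read(P0, v1) -> 34. No state change.
Op 3: write(P1, v0, 116). refcount(pp0)=2>1 -> COPY to pp2. 3 ppages; refcounts: pp0:1 pp1:2 pp2:1
Op 4: write(P1, v1, 175). refcount(pp1)=2>1 -> COPY to pp3. 4 ppages; refcounts: pp0:1 pp1:1 pp2:1 pp3:1
Op 5: write(P0, v1, 136). refcount(pp1)=1 -> write in place. 4 ppages; refcounts: pp0:1 pp1:1 pp2:1 pp3:1
Op 6: read(P1, v1) -> 175. No state change.
P0: v0 -> pp0 = 47
P1: v0 -> pp2 = 116

Answer: 47 116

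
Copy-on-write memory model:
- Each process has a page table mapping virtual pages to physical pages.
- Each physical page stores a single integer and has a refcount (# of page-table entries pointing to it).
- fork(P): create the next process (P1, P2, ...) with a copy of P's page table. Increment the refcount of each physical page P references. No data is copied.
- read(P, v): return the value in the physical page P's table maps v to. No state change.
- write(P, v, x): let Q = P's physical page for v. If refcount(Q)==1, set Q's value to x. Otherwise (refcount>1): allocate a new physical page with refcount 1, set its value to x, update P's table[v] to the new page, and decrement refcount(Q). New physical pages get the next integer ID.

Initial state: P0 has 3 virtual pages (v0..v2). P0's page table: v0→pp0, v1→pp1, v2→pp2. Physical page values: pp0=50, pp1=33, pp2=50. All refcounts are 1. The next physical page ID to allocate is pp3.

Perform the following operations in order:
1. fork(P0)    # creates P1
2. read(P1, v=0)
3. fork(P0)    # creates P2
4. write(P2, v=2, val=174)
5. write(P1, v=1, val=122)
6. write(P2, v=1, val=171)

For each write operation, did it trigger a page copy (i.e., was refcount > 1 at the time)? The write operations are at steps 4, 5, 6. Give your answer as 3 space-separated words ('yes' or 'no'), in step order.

Op 1: fork(P0) -> P1. 3 ppages; refcounts: pp0:2 pp1:2 pp2:2
Op 2: read(P1, v0) -> 50. No state change.
Op 3: fork(P0) -> P2. 3 ppages; refcounts: pp0:3 pp1:3 pp2:3
Op 4: write(P2, v2, 174). refcount(pp2)=3>1 -> COPY to pp3. 4 ppages; refcounts: pp0:3 pp1:3 pp2:2 pp3:1
Op 5: write(P1, v1, 122). refcount(pp1)=3>1 -> COPY to pp4. 5 ppages; refcounts: pp0:3 pp1:2 pp2:2 pp3:1 pp4:1
Op 6: write(P2, v1, 171). refcount(pp1)=2>1 -> COPY to pp5. 6 ppages; refcounts: pp0:3 pp1:1 pp2:2 pp3:1 pp4:1 pp5:1

yes yes yes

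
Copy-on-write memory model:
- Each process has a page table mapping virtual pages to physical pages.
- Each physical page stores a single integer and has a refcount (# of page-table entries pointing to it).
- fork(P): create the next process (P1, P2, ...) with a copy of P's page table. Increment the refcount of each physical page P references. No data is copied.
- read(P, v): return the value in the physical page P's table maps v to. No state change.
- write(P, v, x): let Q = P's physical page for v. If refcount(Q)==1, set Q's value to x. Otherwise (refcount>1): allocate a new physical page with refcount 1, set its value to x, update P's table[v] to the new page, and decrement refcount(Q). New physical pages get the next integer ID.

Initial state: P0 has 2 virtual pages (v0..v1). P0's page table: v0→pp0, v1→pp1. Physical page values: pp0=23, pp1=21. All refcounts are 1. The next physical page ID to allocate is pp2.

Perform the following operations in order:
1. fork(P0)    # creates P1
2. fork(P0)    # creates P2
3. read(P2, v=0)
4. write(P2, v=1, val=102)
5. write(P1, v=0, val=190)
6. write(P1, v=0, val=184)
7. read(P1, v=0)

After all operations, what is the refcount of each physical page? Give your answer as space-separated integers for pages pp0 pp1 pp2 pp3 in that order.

Answer: 2 2 1 1

Derivation:
Op 1: fork(P0) -> P1. 2 ppages; refcounts: pp0:2 pp1:2
Op 2: fork(P0) -> P2. 2 ppages; refcounts: pp0:3 pp1:3
Op 3: read(P2, v0) -> 23. No state change.
Op 4: write(P2, v1, 102). refcount(pp1)=3>1 -> COPY to pp2. 3 ppages; refcounts: pp0:3 pp1:2 pp2:1
Op 5: write(P1, v0, 190). refcount(pp0)=3>1 -> COPY to pp3. 4 ppages; refcounts: pp0:2 pp1:2 pp2:1 pp3:1
Op 6: write(P1, v0, 184). refcount(pp3)=1 -> write in place. 4 ppages; refcounts: pp0:2 pp1:2 pp2:1 pp3:1
Op 7: read(P1, v0) -> 184. No state change.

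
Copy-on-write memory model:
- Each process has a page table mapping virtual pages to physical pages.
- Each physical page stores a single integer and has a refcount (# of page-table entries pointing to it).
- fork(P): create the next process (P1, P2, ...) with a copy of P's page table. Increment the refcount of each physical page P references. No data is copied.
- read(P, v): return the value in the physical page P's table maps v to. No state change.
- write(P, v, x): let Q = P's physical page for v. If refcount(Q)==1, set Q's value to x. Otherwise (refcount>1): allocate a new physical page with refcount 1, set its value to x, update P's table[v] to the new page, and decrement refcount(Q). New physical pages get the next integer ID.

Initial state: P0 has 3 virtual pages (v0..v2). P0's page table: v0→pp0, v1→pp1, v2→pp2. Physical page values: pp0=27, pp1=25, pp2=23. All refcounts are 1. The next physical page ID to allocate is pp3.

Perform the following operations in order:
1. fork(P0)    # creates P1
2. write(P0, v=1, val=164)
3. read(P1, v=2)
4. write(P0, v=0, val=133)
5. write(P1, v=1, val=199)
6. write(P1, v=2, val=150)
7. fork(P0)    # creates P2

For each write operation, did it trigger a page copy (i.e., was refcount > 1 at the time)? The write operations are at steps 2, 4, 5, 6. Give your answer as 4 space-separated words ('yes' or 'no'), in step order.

Op 1: fork(P0) -> P1. 3 ppages; refcounts: pp0:2 pp1:2 pp2:2
Op 2: write(P0, v1, 164). refcount(pp1)=2>1 -> COPY to pp3. 4 ppages; refcounts: pp0:2 pp1:1 pp2:2 pp3:1
Op 3: read(P1, v2) -> 23. No state change.
Op 4: write(P0, v0, 133). refcount(pp0)=2>1 -> COPY to pp4. 5 ppages; refcounts: pp0:1 pp1:1 pp2:2 pp3:1 pp4:1
Op 5: write(P1, v1, 199). refcount(pp1)=1 -> write in place. 5 ppages; refcounts: pp0:1 pp1:1 pp2:2 pp3:1 pp4:1
Op 6: write(P1, v2, 150). refcount(pp2)=2>1 -> COPY to pp5. 6 ppages; refcounts: pp0:1 pp1:1 pp2:1 pp3:1 pp4:1 pp5:1
Op 7: fork(P0) -> P2. 6 ppages; refcounts: pp0:1 pp1:1 pp2:2 pp3:2 pp4:2 pp5:1

yes yes no yes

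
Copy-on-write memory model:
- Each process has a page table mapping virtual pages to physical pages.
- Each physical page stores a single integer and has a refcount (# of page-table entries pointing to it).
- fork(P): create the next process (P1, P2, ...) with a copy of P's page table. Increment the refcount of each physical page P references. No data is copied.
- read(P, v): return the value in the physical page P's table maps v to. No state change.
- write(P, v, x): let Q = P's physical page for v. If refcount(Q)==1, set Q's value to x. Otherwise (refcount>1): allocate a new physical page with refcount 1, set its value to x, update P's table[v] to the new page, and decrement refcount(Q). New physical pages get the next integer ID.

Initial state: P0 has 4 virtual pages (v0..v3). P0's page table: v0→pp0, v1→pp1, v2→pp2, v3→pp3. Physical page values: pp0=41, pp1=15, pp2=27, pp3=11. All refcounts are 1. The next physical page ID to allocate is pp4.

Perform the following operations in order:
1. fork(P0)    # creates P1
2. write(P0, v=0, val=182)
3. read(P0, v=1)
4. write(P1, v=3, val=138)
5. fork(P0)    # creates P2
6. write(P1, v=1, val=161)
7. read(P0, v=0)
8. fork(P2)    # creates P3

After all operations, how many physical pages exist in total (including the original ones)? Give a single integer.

Answer: 7

Derivation:
Op 1: fork(P0) -> P1. 4 ppages; refcounts: pp0:2 pp1:2 pp2:2 pp3:2
Op 2: write(P0, v0, 182). refcount(pp0)=2>1 -> COPY to pp4. 5 ppages; refcounts: pp0:1 pp1:2 pp2:2 pp3:2 pp4:1
Op 3: read(P0, v1) -> 15. No state change.
Op 4: write(P1, v3, 138). refcount(pp3)=2>1 -> COPY to pp5. 6 ppages; refcounts: pp0:1 pp1:2 pp2:2 pp3:1 pp4:1 pp5:1
Op 5: fork(P0) -> P2. 6 ppages; refcounts: pp0:1 pp1:3 pp2:3 pp3:2 pp4:2 pp5:1
Op 6: write(P1, v1, 161). refcount(pp1)=3>1 -> COPY to pp6. 7 ppages; refcounts: pp0:1 pp1:2 pp2:3 pp3:2 pp4:2 pp5:1 pp6:1
Op 7: read(P0, v0) -> 182. No state change.
Op 8: fork(P2) -> P3. 7 ppages; refcounts: pp0:1 pp1:3 pp2:4 pp3:3 pp4:3 pp5:1 pp6:1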